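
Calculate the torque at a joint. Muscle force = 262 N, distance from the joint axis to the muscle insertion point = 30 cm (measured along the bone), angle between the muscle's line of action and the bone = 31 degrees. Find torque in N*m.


Torque = F * d * sin(theta)   (moment arm = d*sin(theta))
d = 30 cm = 0.3 m
Torque = 262 * 0.3 * sin(31)
Torque = 40.48 N*m


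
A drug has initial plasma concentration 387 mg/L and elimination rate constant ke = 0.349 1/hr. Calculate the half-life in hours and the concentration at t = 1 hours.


t_half = ln(2) / ke = 0.693147 / 0.349 = 1.986 hr
C(t) = C0 * exp(-ke*t) = 387 * exp(-0.349*1)
C(1) = 273 mg/L


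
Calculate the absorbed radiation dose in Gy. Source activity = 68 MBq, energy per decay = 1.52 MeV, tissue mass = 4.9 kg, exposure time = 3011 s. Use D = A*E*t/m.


A = 68 MBq = 6.8000e+07 Bq
E = 1.52 MeV = 2.43504e-13 J
D = A*E*t/m = 6.8000e+07*2.43504e-13*3011/4.9
D = 0.01017 Gy


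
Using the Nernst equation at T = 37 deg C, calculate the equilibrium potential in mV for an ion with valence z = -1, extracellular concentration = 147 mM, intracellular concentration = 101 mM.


E = (RT/(zF)) * ln(C_out/C_in)
T = 37 + 273.15 = 310.15 K
E = (8.314 * 310.15 / (-1 * 96485)) * ln(147/101)
E = -10.03 mV


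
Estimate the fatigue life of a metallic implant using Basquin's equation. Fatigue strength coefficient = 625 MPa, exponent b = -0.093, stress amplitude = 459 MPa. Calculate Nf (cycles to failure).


sigma_a = sigma_f' * (2Nf)^b
2Nf = (sigma_a/sigma_f')^(1/b)
2Nf = (459/625)^(1/-0.093)
2Nf = 27.642939
Nf = 13.82


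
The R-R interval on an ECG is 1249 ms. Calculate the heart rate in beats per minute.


HR = 60 / RR_interval(s)
RR = 1249 ms = 1.249 s
HR = 60 / 1.249 = 48.04 bpm


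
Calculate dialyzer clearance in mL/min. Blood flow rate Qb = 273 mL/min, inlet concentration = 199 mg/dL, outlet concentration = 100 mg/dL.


K = Qb * (Cb_in - Cb_out) / Cb_in
K = 273 * (199 - 100) / 199
K = 135.8 mL/min


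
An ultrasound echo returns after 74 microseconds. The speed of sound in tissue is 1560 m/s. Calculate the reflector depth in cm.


depth = c * t / 2
t = 74 us = 7.4000e-05 s
depth = 1560 * 7.4000e-05 / 2
depth = 0.05772 m = 5.772 cm


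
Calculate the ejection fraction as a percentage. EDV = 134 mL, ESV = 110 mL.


SV = EDV - ESV = 134 - 110 = 24 mL
EF = SV/EDV * 100 = 24/134 * 100
EF = 17.91%


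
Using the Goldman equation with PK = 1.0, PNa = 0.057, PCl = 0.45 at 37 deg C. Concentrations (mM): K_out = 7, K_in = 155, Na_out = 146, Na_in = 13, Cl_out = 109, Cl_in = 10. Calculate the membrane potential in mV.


Vm = (RT/F)*ln((PK*Ko + PNa*Nao + PCl*Cli)/(PK*Ki + PNa*Nai + PCl*Clo))
Numer = 19.822, Denom = 204.791
Vm = -62.41 mV


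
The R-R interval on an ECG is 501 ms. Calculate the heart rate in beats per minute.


HR = 60 / RR_interval(s)
RR = 501 ms = 0.501 s
HR = 60 / 0.501 = 119.8 bpm


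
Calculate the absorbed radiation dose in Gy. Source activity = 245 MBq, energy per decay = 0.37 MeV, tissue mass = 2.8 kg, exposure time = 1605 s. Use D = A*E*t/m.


A = 245 MBq = 2.4500e+08 Bq
E = 0.37 MeV = 5.9274e-14 J
D = A*E*t/m = 2.4500e+08*5.9274e-14*1605/2.8
D = 0.008324 Gy


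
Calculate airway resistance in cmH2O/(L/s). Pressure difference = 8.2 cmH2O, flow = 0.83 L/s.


R = dP / flow
R = 8.2 / 0.83
R = 9.88 cmH2O/(L/s)


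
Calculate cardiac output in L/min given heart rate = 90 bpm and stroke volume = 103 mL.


CO = HR * SV
CO = 90 * 103 / 1000
CO = 9.27 L/min


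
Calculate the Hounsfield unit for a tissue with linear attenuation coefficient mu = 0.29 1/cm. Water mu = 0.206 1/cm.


HU = ((mu_tissue - mu_water) / mu_water) * 1000
HU = ((0.29 - 0.206) / 0.206) * 1000
HU = 407.8


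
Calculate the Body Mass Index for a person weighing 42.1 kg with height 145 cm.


BMI = weight / height^2
height = 145 cm = 1.45 m
BMI = 42.1 / 1.45^2
BMI = 20.02 kg/m^2


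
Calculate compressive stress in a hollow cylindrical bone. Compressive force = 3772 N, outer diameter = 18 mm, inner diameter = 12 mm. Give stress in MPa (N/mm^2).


A = pi*(r_o^2 - r_i^2)
r_o = 9 mm, r_i = 6 mm
A = 141.372 mm^2
sigma = F/A = 3772 / 141.372
sigma = 26.68 MPa


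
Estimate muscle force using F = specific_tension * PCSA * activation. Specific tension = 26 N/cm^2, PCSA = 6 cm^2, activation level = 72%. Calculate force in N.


F = sigma * PCSA * activation
F = 26 * 6 * 0.72
F = 112.3 N


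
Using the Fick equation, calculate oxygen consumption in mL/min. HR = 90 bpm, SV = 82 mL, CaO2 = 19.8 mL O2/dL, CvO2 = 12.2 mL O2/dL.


CO = HR*SV = 90*82/1000 = 7.38 L/min
a-v O2 diff = 19.8 - 12.2 = 7.6 mL/dL
VO2 = CO * (CaO2-CvO2) * 10 dL/L
VO2 = 7.38 * 7.6 * 10
VO2 = 560.9 mL/min


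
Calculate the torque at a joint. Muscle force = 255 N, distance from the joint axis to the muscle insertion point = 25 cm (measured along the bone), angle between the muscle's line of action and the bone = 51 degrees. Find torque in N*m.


Torque = F * d * sin(theta)   (moment arm = d*sin(theta))
d = 25 cm = 0.25 m
Torque = 255 * 0.25 * sin(51)
Torque = 49.54 N*m


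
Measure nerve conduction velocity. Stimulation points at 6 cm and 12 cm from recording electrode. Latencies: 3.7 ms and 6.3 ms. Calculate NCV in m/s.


Distance = (12 - 6) / 100 = 0.06 m
dt = (6.3 - 3.7) / 1000 = 0.0026 s
NCV = dist / dt = 23.08 m/s


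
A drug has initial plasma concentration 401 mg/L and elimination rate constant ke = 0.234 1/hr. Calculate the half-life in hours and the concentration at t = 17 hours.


t_half = ln(2) / ke = 0.693147 / 0.234 = 2.962 hr
C(t) = C0 * exp(-ke*t) = 401 * exp(-0.234*17)
C(17) = 7.508 mg/L


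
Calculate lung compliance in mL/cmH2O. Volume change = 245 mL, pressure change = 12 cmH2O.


C = dV / dP
C = 245 / 12
C = 20.42 mL/cmH2O


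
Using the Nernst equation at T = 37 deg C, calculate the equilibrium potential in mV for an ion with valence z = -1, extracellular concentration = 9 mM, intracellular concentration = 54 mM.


E = (RT/(zF)) * ln(C_out/C_in)
T = 37 + 273.15 = 310.15 K
E = (8.314 * 310.15 / (-1 * 96485)) * ln(9/54)
E = 47.89 mV


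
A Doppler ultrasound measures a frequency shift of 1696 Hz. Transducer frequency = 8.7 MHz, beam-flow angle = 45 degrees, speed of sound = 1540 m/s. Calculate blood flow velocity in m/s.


v = fd * c / (2 * f0 * cos(theta))
v = 1696 * 1540 / (2 * 8.7000e+06 * cos(45))
v = 0.2123 m/s


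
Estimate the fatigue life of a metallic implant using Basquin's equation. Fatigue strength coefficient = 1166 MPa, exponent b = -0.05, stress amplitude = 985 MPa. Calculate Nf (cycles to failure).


sigma_a = sigma_f' * (2Nf)^b
2Nf = (sigma_a/sigma_f')^(1/b)
2Nf = (985/1166)^(1/-0.05)
2Nf = 29.190827
Nf = 14.6


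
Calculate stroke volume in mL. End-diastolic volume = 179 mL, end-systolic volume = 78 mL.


SV = EDV - ESV
SV = 179 - 78
SV = 101 mL


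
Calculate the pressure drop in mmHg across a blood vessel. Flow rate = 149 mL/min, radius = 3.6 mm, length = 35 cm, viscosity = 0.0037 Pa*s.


dP = 8*mu*L*Q / (pi*r^4)
Q = 149 mL/min = 2.48333e-06 m^3/s
dP = 48.7567 Pa = 48.7567 / 133.322 mmHg = 0.3657 mmHg


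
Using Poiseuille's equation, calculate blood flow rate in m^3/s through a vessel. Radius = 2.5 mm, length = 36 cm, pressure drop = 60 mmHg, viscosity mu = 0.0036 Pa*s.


Q = pi*r^4*dP / (8*mu*L)
r = 0.0025 m, L = 0.36 m
dP = 60 mmHg = 7999.32 Pa
Q = 9.4682e-05 m^3/s


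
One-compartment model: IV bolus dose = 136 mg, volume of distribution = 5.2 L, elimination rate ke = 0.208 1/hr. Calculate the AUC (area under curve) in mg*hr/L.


C0 = Dose/Vd = 136/5.2 = 26.1538 mg/L
AUC = C0/ke = 26.1538/0.208
AUC = 125.7 mg*hr/L


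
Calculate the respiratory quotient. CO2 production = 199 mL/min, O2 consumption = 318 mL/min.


RQ = VCO2 / VO2
RQ = 199 / 318
RQ = 0.6258


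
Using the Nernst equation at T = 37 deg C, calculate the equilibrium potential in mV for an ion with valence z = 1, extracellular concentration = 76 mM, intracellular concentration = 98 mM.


E = (RT/(zF)) * ln(C_out/C_in)
T = 37 + 273.15 = 310.15 K
E = (8.314 * 310.15 / (1 * 96485)) * ln(76/98)
E = -6.794 mV


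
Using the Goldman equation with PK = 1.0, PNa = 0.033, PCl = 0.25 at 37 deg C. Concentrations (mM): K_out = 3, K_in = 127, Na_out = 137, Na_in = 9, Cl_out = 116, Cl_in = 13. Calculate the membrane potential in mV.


Vm = (RT/F)*ln((PK*Ko + PNa*Nao + PCl*Cli)/(PK*Ki + PNa*Nai + PCl*Clo))
Numer = 10.771, Denom = 156.297
Vm = -71.49 mV


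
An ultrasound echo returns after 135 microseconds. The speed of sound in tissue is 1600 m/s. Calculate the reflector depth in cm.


depth = c * t / 2
t = 135 us = 1.3500e-04 s
depth = 1600 * 1.3500e-04 / 2
depth = 0.108 m = 10.8 cm


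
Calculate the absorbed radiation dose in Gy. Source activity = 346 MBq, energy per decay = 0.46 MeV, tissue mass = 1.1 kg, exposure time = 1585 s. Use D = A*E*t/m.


A = 346 MBq = 3.4600e+08 Bq
E = 0.46 MeV = 7.3692e-14 J
D = A*E*t/m = 3.4600e+08*7.3692e-14*1585/1.1
D = 0.03674 Gy


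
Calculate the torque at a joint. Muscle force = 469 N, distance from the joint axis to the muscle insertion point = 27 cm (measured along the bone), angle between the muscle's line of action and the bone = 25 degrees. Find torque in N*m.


Torque = F * d * sin(theta)   (moment arm = d*sin(theta))
d = 27 cm = 0.27 m
Torque = 469 * 0.27 * sin(25)
Torque = 53.52 N*m


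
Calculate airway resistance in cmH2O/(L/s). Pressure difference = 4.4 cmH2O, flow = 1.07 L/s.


R = dP / flow
R = 4.4 / 1.07
R = 4.112 cmH2O/(L/s)


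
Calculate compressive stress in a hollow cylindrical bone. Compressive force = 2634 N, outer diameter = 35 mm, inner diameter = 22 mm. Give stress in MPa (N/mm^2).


A = pi*(r_o^2 - r_i^2)
r_o = 17.5 mm, r_i = 11 mm
A = 581.98 mm^2
sigma = F/A = 2634 / 581.98
sigma = 4.526 MPa


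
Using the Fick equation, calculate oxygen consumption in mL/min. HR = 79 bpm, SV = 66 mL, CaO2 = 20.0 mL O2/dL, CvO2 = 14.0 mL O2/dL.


CO = HR*SV = 79*66/1000 = 5.214 L/min
a-v O2 diff = 20.0 - 14.0 = 6 mL/dL
VO2 = CO * (CaO2-CvO2) * 10 dL/L
VO2 = 5.214 * 6 * 10
VO2 = 312.8 mL/min


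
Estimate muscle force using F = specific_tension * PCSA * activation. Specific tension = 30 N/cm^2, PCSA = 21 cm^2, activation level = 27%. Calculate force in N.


F = sigma * PCSA * activation
F = 30 * 21 * 0.27
F = 170.1 N


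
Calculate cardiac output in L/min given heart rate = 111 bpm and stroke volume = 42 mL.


CO = HR * SV
CO = 111 * 42 / 1000
CO = 4.662 L/min


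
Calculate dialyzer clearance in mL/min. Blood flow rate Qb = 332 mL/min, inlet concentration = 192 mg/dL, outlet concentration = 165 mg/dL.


K = Qb * (Cb_in - Cb_out) / Cb_in
K = 332 * (192 - 165) / 192
K = 46.69 mL/min


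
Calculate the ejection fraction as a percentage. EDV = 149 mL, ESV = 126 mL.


SV = EDV - ESV = 149 - 126 = 23 mL
EF = SV/EDV * 100 = 23/149 * 100
EF = 15.44%


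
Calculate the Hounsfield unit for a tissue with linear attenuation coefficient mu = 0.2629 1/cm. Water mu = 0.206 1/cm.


HU = ((mu_tissue - mu_water) / mu_water) * 1000
HU = ((0.2629 - 0.206) / 0.206) * 1000
HU = 276.2


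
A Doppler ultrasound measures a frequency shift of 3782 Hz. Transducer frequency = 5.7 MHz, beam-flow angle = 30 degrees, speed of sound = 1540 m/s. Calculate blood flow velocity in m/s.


v = fd * c / (2 * f0 * cos(theta))
v = 3782 * 1540 / (2 * 5.7000e+06 * cos(30))
v = 0.5899 m/s


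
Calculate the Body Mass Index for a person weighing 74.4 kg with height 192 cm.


BMI = weight / height^2
height = 192 cm = 1.92 m
BMI = 74.4 / 1.92^2
BMI = 20.18 kg/m^2


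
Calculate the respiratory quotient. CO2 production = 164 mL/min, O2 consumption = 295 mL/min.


RQ = VCO2 / VO2
RQ = 164 / 295
RQ = 0.5559


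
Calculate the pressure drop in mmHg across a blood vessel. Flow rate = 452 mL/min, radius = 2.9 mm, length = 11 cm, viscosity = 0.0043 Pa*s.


dP = 8*mu*L*Q / (pi*r^4)
Q = 452 mL/min = 7.53333e-06 m^3/s
dP = 128.291 Pa = 128.291 / 133.322 mmHg = 0.9623 mmHg


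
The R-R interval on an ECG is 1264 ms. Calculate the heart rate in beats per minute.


HR = 60 / RR_interval(s)
RR = 1264 ms = 1.264 s
HR = 60 / 1.264 = 47.47 bpm


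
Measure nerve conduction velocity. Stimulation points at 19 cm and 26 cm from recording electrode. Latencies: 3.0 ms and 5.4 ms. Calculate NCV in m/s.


Distance = (26 - 19) / 100 = 0.07 m
dt = (5.4 - 3.0) / 1000 = 0.0024 s
NCV = dist / dt = 29.17 m/s


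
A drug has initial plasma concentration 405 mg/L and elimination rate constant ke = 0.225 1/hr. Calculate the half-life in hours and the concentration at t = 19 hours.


t_half = ln(2) / ke = 0.693147 / 0.225 = 3.081 hr
C(t) = C0 * exp(-ke*t) = 405 * exp(-0.225*19)
C(19) = 5.634 mg/L


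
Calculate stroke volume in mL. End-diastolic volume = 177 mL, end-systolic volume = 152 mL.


SV = EDV - ESV
SV = 177 - 152
SV = 25 mL


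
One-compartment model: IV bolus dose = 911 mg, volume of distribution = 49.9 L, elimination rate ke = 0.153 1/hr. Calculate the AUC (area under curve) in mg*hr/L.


C0 = Dose/Vd = 911/49.9 = 18.2565 mg/L
AUC = C0/ke = 18.2565/0.153
AUC = 119.3 mg*hr/L


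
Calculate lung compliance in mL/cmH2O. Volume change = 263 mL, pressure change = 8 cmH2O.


C = dV / dP
C = 263 / 8
C = 32.88 mL/cmH2O


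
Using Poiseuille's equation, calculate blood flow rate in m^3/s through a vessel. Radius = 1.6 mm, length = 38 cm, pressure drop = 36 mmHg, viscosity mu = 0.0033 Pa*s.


Q = pi*r^4*dP / (8*mu*L)
r = 0.0016 m, L = 0.38 m
dP = 36 mmHg = 4799.592 Pa
Q = 9.8502e-06 m^3/s


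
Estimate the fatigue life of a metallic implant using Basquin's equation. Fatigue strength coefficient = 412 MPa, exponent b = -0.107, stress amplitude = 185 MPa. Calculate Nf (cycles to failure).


sigma_a = sigma_f' * (2Nf)^b
2Nf = (sigma_a/sigma_f')^(1/b)
2Nf = (185/412)^(1/-0.107)
2Nf = 1777.3416
Nf = 888.7


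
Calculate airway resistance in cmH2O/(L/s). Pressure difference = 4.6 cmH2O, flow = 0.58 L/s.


R = dP / flow
R = 4.6 / 0.58
R = 7.931 cmH2O/(L/s)


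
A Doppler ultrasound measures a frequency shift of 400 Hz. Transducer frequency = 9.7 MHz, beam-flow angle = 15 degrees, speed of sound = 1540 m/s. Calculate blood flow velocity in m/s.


v = fd * c / (2 * f0 * cos(theta))
v = 400 * 1540 / (2 * 9.7000e+06 * cos(15))
v = 0.03287 m/s


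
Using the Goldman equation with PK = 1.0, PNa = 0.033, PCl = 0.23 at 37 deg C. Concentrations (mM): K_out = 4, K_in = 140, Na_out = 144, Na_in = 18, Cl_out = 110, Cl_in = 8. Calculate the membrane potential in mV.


Vm = (RT/F)*ln((PK*Ko + PNa*Nao + PCl*Cli)/(PK*Ki + PNa*Nai + PCl*Clo))
Numer = 10.592, Denom = 165.894
Vm = -73.53 mV


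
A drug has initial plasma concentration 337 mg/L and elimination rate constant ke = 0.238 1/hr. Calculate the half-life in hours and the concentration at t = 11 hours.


t_half = ln(2) / ke = 0.693147 / 0.238 = 2.912 hr
C(t) = C0 * exp(-ke*t) = 337 * exp(-0.238*11)
C(11) = 24.58 mg/L


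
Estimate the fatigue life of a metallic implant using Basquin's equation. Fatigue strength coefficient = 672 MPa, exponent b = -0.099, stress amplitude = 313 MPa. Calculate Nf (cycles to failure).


sigma_a = sigma_f' * (2Nf)^b
2Nf = (sigma_a/sigma_f')^(1/b)
2Nf = (313/672)^(1/-0.099)
2Nf = 2247.8484
Nf = 1124


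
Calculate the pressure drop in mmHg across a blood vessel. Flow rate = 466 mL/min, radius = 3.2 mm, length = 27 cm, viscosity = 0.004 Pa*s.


dP = 8*mu*L*Q / (pi*r^4)
Q = 466 mL/min = 7.76667e-06 m^3/s
dP = 203.704 Pa = 203.704 / 133.322 mmHg = 1.528 mmHg


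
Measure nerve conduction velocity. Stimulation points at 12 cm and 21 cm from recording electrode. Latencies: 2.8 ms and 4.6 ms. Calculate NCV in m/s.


Distance = (21 - 12) / 100 = 0.09 m
dt = (4.6 - 2.8) / 1000 = 0.0018 s
NCV = dist / dt = 50 m/s


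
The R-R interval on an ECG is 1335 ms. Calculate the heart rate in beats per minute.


HR = 60 / RR_interval(s)
RR = 1335 ms = 1.335 s
HR = 60 / 1.335 = 44.94 bpm


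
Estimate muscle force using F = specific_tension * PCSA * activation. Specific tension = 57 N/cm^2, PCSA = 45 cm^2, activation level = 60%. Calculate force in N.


F = sigma * PCSA * activation
F = 57 * 45 * 0.6
F = 1539 N


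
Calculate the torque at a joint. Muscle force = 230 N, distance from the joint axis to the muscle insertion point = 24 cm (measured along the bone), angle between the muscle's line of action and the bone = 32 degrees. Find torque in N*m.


Torque = F * d * sin(theta)   (moment arm = d*sin(theta))
d = 24 cm = 0.24 m
Torque = 230 * 0.24 * sin(32)
Torque = 29.25 N*m


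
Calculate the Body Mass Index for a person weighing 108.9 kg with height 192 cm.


BMI = weight / height^2
height = 192 cm = 1.92 m
BMI = 108.9 / 1.92^2
BMI = 29.54 kg/m^2


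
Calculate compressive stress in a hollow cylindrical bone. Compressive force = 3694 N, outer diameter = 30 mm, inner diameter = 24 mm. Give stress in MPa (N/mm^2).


A = pi*(r_o^2 - r_i^2)
r_o = 15 mm, r_i = 12 mm
A = 254.469 mm^2
sigma = F/A = 3694 / 254.469
sigma = 14.52 MPa


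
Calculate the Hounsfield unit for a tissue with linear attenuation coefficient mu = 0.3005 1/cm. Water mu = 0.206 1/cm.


HU = ((mu_tissue - mu_water) / mu_water) * 1000
HU = ((0.3005 - 0.206) / 0.206) * 1000
HU = 458.7


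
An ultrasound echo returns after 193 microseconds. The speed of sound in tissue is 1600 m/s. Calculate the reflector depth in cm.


depth = c * t / 2
t = 193 us = 1.9300e-04 s
depth = 1600 * 1.9300e-04 / 2
depth = 0.1544 m = 15.44 cm


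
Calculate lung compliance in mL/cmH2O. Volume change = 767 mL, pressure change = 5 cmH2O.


C = dV / dP
C = 767 / 5
C = 153.4 mL/cmH2O


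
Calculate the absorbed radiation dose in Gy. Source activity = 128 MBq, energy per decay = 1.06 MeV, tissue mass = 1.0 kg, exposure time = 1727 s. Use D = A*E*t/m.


A = 128 MBq = 1.2800e+08 Bq
E = 1.06 MeV = 1.69812e-13 J
D = A*E*t/m = 1.2800e+08*1.69812e-13*1727/1.0
D = 0.03754 Gy


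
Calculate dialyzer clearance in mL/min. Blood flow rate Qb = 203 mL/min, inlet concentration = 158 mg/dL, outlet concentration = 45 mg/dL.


K = Qb * (Cb_in - Cb_out) / Cb_in
K = 203 * (158 - 45) / 158
K = 145.2 mL/min


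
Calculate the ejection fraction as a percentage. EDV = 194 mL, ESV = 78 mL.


SV = EDV - ESV = 194 - 78 = 116 mL
EF = SV/EDV * 100 = 116/194 * 100
EF = 59.79%


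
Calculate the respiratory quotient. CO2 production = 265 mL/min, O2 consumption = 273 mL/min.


RQ = VCO2 / VO2
RQ = 265 / 273
RQ = 0.9707


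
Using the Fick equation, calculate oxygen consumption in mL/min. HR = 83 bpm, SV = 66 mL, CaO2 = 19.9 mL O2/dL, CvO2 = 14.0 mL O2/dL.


CO = HR*SV = 83*66/1000 = 5.478 L/min
a-v O2 diff = 19.9 - 14.0 = 5.9 mL/dL
VO2 = CO * (CaO2-CvO2) * 10 dL/L
VO2 = 5.478 * 5.9 * 10
VO2 = 323.2 mL/min


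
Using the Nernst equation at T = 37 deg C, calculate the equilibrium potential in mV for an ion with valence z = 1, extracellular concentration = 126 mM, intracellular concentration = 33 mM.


E = (RT/(zF)) * ln(C_out/C_in)
T = 37 + 273.15 = 310.15 K
E = (8.314 * 310.15 / (1 * 96485)) * ln(126/33)
E = 35.81 mV


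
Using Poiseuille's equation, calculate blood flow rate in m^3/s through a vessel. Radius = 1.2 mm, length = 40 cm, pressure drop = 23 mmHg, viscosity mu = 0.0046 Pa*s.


Q = pi*r^4*dP / (8*mu*L)
r = 0.0012 m, L = 0.4 m
dP = 23 mmHg = 3066.406 Pa
Q = 1.3571e-06 m^3/s


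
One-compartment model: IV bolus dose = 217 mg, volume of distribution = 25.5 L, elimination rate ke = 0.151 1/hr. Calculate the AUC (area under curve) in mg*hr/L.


C0 = Dose/Vd = 217/25.5 = 8.5098 mg/L
AUC = C0/ke = 8.5098/0.151
AUC = 56.36 mg*hr/L


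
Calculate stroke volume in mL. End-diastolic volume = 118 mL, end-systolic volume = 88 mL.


SV = EDV - ESV
SV = 118 - 88
SV = 30 mL


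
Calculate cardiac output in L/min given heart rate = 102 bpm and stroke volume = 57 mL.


CO = HR * SV
CO = 102 * 57 / 1000
CO = 5.814 L/min


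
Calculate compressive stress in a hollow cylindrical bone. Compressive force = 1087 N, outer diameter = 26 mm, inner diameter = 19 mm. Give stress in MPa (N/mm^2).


A = pi*(r_o^2 - r_i^2)
r_o = 13 mm, r_i = 9.5 mm
A = 247.4 mm^2
sigma = F/A = 1087 / 247.4
sigma = 4.394 MPa


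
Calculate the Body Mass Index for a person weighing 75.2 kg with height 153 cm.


BMI = weight / height^2
height = 153 cm = 1.53 m
BMI = 75.2 / 1.53^2
BMI = 32.12 kg/m^2


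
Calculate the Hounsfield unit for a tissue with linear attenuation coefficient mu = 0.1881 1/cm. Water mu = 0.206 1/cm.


HU = ((mu_tissue - mu_water) / mu_water) * 1000
HU = ((0.1881 - 0.206) / 0.206) * 1000
HU = -86.89


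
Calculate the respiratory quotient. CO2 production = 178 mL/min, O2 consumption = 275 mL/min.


RQ = VCO2 / VO2
RQ = 178 / 275
RQ = 0.6473


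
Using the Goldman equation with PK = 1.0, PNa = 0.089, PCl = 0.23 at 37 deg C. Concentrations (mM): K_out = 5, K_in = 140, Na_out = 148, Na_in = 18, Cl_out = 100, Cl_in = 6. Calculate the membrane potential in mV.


Vm = (RT/F)*ln((PK*Ko + PNa*Nao + PCl*Cli)/(PK*Ki + PNa*Nai + PCl*Clo))
Numer = 19.552, Denom = 164.602
Vm = -56.94 mV


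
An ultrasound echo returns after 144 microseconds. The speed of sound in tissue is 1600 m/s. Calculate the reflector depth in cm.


depth = c * t / 2
t = 144 us = 1.4400e-04 s
depth = 1600 * 1.4400e-04 / 2
depth = 0.1152 m = 11.52 cm


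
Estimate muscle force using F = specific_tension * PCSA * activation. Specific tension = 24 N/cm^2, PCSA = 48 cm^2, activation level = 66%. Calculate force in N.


F = sigma * PCSA * activation
F = 24 * 48 * 0.66
F = 760.3 N


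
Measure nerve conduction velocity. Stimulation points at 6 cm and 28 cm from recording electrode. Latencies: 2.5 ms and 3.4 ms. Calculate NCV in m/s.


Distance = (28 - 6) / 100 = 0.22 m
dt = (3.4 - 2.5) / 1000 = 9.0000e-04 s
NCV = dist / dt = 244.4 m/s


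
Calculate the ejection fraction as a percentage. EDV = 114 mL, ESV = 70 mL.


SV = EDV - ESV = 114 - 70 = 44 mL
EF = SV/EDV * 100 = 44/114 * 100
EF = 38.6%


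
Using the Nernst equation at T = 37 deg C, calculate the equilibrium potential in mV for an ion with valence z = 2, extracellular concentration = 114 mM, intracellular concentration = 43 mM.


E = (RT/(zF)) * ln(C_out/C_in)
T = 37 + 273.15 = 310.15 K
E = (8.314 * 310.15 / (2 * 96485)) * ln(114/43)
E = 13.03 mV


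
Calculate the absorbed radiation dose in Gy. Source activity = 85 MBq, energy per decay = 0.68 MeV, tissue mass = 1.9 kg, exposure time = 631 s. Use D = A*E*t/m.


A = 85 MBq = 8.5000e+07 Bq
E = 0.68 MeV = 1.08936e-13 J
D = A*E*t/m = 8.5000e+07*1.08936e-13*631/1.9
D = 0.003075 Gy


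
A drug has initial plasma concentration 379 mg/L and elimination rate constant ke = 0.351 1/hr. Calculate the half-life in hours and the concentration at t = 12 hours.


t_half = ln(2) / ke = 0.693147 / 0.351 = 1.975 hr
C(t) = C0 * exp(-ke*t) = 379 * exp(-0.351*12)
C(12) = 5.616 mg/L


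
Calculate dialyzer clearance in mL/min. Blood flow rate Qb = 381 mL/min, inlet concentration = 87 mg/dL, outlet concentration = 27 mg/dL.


K = Qb * (Cb_in - Cb_out) / Cb_in
K = 381 * (87 - 27) / 87
K = 262.8 mL/min


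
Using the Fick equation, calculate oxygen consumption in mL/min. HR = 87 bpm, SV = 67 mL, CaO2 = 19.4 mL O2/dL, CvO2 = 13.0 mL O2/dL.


CO = HR*SV = 87*67/1000 = 5.829 L/min
a-v O2 diff = 19.4 - 13.0 = 6.4 mL/dL
VO2 = CO * (CaO2-CvO2) * 10 dL/L
VO2 = 5.829 * 6.4 * 10
VO2 = 373.1 mL/min


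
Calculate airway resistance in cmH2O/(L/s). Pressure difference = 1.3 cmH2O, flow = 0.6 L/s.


R = dP / flow
R = 1.3 / 0.6
R = 2.167 cmH2O/(L/s)


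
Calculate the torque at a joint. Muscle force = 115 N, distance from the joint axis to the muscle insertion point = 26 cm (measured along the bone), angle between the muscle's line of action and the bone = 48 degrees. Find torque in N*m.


Torque = F * d * sin(theta)   (moment arm = d*sin(theta))
d = 26 cm = 0.26 m
Torque = 115 * 0.26 * sin(48)
Torque = 22.22 N*m


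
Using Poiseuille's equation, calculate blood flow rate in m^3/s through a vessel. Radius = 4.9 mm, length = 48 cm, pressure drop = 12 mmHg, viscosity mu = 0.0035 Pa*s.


Q = pi*r^4*dP / (8*mu*L)
r = 0.0049 m, L = 0.48 m
dP = 12 mmHg = 1599.864 Pa
Q = 2.1558e-04 m^3/s


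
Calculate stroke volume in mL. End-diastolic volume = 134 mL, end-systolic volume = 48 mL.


SV = EDV - ESV
SV = 134 - 48
SV = 86 mL


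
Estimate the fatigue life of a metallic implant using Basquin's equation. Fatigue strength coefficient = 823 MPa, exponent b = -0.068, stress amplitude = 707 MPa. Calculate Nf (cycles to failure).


sigma_a = sigma_f' * (2Nf)^b
2Nf = (sigma_a/sigma_f')^(1/b)
2Nf = (707/823)^(1/-0.068)
2Nf = 9.3389987
Nf = 4.669


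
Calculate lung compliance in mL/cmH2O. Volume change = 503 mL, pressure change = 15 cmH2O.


C = dV / dP
C = 503 / 15
C = 33.53 mL/cmH2O


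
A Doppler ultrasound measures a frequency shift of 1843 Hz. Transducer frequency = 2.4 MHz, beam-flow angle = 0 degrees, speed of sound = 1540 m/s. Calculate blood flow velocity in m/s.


v = fd * c / (2 * f0 * cos(theta))
v = 1843 * 1540 / (2 * 2.4000e+06 * cos(0))
v = 0.5913 m/s


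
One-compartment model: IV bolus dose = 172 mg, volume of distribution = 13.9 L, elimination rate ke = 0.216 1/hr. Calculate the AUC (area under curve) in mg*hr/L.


C0 = Dose/Vd = 172/13.9 = 12.3741 mg/L
AUC = C0/ke = 12.3741/0.216
AUC = 57.29 mg*hr/L


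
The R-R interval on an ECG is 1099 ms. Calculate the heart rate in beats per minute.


HR = 60 / RR_interval(s)
RR = 1099 ms = 1.099 s
HR = 60 / 1.099 = 54.6 bpm


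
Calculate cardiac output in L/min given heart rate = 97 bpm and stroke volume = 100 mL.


CO = HR * SV
CO = 97 * 100 / 1000
CO = 9.7 L/min


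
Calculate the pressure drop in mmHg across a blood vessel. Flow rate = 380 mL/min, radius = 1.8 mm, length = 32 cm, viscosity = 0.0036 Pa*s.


dP = 8*mu*L*Q / (pi*r^4)
Q = 380 mL/min = 6.33333e-06 m^3/s
dP = 1769.84 Pa = 1769.84 / 133.322 mmHg = 13.27 mmHg


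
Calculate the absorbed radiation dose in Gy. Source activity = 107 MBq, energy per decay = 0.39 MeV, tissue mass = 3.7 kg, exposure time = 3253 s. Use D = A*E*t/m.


A = 107 MBq = 1.0700e+08 Bq
E = 0.39 MeV = 6.2478e-14 J
D = A*E*t/m = 1.0700e+08*6.2478e-14*3253/3.7
D = 0.005878 Gy


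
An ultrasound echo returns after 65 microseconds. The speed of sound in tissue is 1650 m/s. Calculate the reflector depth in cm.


depth = c * t / 2
t = 65 us = 6.5000e-05 s
depth = 1650 * 6.5000e-05 / 2
depth = 0.053625 m = 5.3625 cm


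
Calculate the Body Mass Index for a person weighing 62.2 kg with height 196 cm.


BMI = weight / height^2
height = 196 cm = 1.96 m
BMI = 62.2 / 1.96^2
BMI = 16.19 kg/m^2


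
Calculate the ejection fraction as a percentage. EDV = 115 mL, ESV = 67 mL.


SV = EDV - ESV = 115 - 67 = 48 mL
EF = SV/EDV * 100 = 48/115 * 100
EF = 41.74%


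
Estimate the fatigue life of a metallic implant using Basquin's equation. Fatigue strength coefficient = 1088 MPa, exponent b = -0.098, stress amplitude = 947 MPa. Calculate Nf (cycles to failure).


sigma_a = sigma_f' * (2Nf)^b
2Nf = (sigma_a/sigma_f')^(1/b)
2Nf = (947/1088)^(1/-0.098)
2Nf = 4.1218386
Nf = 2.061


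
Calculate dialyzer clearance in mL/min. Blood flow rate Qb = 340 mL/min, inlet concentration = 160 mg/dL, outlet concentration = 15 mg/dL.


K = Qb * (Cb_in - Cb_out) / Cb_in
K = 340 * (160 - 15) / 160
K = 308.1 mL/min


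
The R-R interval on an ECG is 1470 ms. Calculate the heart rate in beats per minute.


HR = 60 / RR_interval(s)
RR = 1470 ms = 1.47 s
HR = 60 / 1.47 = 40.82 bpm


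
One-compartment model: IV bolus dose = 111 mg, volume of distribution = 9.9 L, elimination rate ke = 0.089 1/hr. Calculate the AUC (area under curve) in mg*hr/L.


C0 = Dose/Vd = 111/9.9 = 11.2121 mg/L
AUC = C0/ke = 11.2121/0.089
AUC = 126 mg*hr/L


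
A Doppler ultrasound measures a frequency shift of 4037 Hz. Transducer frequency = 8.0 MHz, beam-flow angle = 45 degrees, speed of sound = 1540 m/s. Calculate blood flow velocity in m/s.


v = fd * c / (2 * f0 * cos(theta))
v = 4037 * 1540 / (2 * 8.0000e+06 * cos(45))
v = 0.5495 m/s


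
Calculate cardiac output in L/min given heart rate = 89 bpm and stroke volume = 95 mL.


CO = HR * SV
CO = 89 * 95 / 1000
CO = 8.455 L/min


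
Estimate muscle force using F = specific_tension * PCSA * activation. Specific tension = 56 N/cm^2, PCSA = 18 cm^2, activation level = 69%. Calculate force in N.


F = sigma * PCSA * activation
F = 56 * 18 * 0.69
F = 695.5 N


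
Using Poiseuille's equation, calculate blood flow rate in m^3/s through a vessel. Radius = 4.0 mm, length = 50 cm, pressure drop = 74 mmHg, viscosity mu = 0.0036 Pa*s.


Q = pi*r^4*dP / (8*mu*L)
r = 0.004 m, L = 0.5 m
dP = 74 mmHg = 9865.828 Pa
Q = 5.5101e-04 m^3/s


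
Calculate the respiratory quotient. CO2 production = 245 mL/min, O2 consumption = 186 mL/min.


RQ = VCO2 / VO2
RQ = 245 / 186
RQ = 1.317


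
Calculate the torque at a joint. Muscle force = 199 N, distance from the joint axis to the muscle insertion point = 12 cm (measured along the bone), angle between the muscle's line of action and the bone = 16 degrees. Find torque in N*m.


Torque = F * d * sin(theta)   (moment arm = d*sin(theta))
d = 12 cm = 0.12 m
Torque = 199 * 0.12 * sin(16)
Torque = 6.582 N*m


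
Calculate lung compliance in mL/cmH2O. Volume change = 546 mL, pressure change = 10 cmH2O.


C = dV / dP
C = 546 / 10
C = 54.6 mL/cmH2O


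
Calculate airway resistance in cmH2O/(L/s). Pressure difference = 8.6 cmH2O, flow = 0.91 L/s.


R = dP / flow
R = 8.6 / 0.91
R = 9.451 cmH2O/(L/s)


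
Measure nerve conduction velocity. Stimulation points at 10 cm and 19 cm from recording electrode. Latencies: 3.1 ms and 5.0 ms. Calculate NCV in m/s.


Distance = (19 - 10) / 100 = 0.09 m
dt = (5.0 - 3.1) / 1000 = 0.0019 s
NCV = dist / dt = 47.37 m/s


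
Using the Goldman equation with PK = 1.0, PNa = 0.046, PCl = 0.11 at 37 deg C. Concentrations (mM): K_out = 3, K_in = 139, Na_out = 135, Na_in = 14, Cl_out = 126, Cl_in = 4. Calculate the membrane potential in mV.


Vm = (RT/F)*ln((PK*Ko + PNa*Nao + PCl*Cli)/(PK*Ki + PNa*Nai + PCl*Clo))
Numer = 9.65, Denom = 153.504
Vm = -73.94 mV


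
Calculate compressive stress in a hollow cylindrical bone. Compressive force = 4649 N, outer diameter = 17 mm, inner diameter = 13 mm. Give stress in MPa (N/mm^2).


A = pi*(r_o^2 - r_i^2)
r_o = 8.5 mm, r_i = 6.5 mm
A = 94.2478 mm^2
sigma = F/A = 4649 / 94.2478
sigma = 49.33 MPa


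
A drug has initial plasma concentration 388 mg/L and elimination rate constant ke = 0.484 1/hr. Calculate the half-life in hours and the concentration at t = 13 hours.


t_half = ln(2) / ke = 0.693147 / 0.484 = 1.432 hr
C(t) = C0 * exp(-ke*t) = 388 * exp(-0.484*13)
C(13) = 0.7182 mg/L


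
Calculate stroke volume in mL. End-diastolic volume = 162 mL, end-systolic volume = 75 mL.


SV = EDV - ESV
SV = 162 - 75
SV = 87 mL


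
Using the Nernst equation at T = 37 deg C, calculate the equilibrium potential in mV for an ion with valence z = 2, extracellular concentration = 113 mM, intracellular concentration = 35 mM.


E = (RT/(zF)) * ln(C_out/C_in)
T = 37 + 273.15 = 310.15 K
E = (8.314 * 310.15 / (2 * 96485)) * ln(113/35)
E = 15.66 mV


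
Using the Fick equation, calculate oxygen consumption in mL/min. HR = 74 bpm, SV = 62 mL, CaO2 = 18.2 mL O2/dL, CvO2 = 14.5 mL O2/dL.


CO = HR*SV = 74*62/1000 = 4.588 L/min
a-v O2 diff = 18.2 - 14.5 = 3.7 mL/dL
VO2 = CO * (CaO2-CvO2) * 10 dL/L
VO2 = 4.588 * 3.7 * 10
VO2 = 169.8 mL/min


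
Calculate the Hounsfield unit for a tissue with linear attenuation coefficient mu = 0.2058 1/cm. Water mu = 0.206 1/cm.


HU = ((mu_tissue - mu_water) / mu_water) * 1000
HU = ((0.2058 - 0.206) / 0.206) * 1000
HU = -0.9709


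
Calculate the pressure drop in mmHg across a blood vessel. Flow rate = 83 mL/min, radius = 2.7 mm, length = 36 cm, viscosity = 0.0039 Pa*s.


dP = 8*mu*L*Q / (pi*r^4)
Q = 83 mL/min = 1.38333e-06 m^3/s
dP = 93.0632 Pa = 93.0632 / 133.322 mmHg = 0.698 mmHg


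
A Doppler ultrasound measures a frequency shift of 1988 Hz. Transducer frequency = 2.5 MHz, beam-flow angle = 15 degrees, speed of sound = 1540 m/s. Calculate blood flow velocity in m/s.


v = fd * c / (2 * f0 * cos(theta))
v = 1988 * 1540 / (2 * 2.5000e+06 * cos(15))
v = 0.6339 m/s


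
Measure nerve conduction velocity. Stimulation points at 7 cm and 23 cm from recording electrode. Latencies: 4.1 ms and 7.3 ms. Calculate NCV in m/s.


Distance = (23 - 7) / 100 = 0.16 m
dt = (7.3 - 4.1) / 1000 = 0.0032 s
NCV = dist / dt = 50 m/s


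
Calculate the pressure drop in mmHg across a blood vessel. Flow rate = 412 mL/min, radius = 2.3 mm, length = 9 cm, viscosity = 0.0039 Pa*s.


dP = 8*mu*L*Q / (pi*r^4)
Q = 412 mL/min = 6.86667e-06 m^3/s
dP = 219.322 Pa = 219.322 / 133.322 mmHg = 1.645 mmHg


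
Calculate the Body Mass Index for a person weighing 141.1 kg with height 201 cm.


BMI = weight / height^2
height = 201 cm = 2.01 m
BMI = 141.1 / 2.01^2
BMI = 34.92 kg/m^2


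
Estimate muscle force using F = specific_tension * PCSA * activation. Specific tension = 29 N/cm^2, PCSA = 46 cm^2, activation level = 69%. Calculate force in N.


F = sigma * PCSA * activation
F = 29 * 46 * 0.69
F = 920.5 N


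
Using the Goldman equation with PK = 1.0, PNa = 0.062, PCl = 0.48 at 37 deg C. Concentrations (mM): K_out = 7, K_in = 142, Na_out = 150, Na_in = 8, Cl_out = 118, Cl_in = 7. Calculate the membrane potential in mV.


Vm = (RT/F)*ln((PK*Ko + PNa*Nao + PCl*Cli)/(PK*Ki + PNa*Nai + PCl*Clo))
Numer = 19.66, Denom = 199.136
Vm = -61.88 mV


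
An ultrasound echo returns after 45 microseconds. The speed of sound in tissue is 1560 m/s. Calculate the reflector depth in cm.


depth = c * t / 2
t = 45 us = 4.5000e-05 s
depth = 1560 * 4.5000e-05 / 2
depth = 0.0351 m = 3.51 cm


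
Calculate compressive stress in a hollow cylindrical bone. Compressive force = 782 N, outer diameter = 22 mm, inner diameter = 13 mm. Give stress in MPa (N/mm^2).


A = pi*(r_o^2 - r_i^2)
r_o = 11 mm, r_i = 6.5 mm
A = 247.4 mm^2
sigma = F/A = 782 / 247.4
sigma = 3.161 MPa


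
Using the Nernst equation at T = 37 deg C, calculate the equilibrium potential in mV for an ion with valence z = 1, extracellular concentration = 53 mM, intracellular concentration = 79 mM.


E = (RT/(zF)) * ln(C_out/C_in)
T = 37 + 273.15 = 310.15 K
E = (8.314 * 310.15 / (1 * 96485)) * ln(53/79)
E = -10.67 mV


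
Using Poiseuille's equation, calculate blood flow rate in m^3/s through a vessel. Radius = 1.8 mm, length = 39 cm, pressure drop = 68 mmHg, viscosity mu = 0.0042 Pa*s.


Q = pi*r^4*dP / (8*mu*L)
r = 0.0018 m, L = 0.39 m
dP = 68 mmHg = 9065.896 Pa
Q = 2.2816e-05 m^3/s


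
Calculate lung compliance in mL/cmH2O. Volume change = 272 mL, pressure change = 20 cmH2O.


C = dV / dP
C = 272 / 20
C = 13.6 mL/cmH2O


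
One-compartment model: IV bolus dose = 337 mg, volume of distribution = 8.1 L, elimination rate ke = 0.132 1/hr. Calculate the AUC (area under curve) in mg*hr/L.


C0 = Dose/Vd = 337/8.1 = 41.6049 mg/L
AUC = C0/ke = 41.6049/0.132
AUC = 315.2 mg*hr/L


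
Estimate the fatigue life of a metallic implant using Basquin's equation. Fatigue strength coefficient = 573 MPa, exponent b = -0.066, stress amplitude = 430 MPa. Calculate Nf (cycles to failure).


sigma_a = sigma_f' * (2Nf)^b
2Nf = (sigma_a/sigma_f')^(1/b)
2Nf = (430/573)^(1/-0.066)
2Nf = 77.479059
Nf = 38.74


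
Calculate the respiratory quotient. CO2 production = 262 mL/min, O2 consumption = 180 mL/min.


RQ = VCO2 / VO2
RQ = 262 / 180
RQ = 1.456


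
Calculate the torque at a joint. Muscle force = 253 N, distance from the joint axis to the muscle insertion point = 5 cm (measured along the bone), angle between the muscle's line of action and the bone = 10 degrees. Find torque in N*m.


Torque = F * d * sin(theta)   (moment arm = d*sin(theta))
d = 5 cm = 0.05 m
Torque = 253 * 0.05 * sin(10)
Torque = 2.197 N*m


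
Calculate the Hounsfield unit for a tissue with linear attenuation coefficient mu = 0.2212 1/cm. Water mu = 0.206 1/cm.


HU = ((mu_tissue - mu_water) / mu_water) * 1000
HU = ((0.2212 - 0.206) / 0.206) * 1000
HU = 73.79


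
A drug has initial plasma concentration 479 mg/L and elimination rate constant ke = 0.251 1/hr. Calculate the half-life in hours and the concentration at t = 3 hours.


t_half = ln(2) / ke = 0.693147 / 0.251 = 2.762 hr
C(t) = C0 * exp(-ke*t) = 479 * exp(-0.251*3)
C(3) = 225.6 mg/L


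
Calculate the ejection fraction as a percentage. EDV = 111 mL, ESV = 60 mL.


SV = EDV - ESV = 111 - 60 = 51 mL
EF = SV/EDV * 100 = 51/111 * 100
EF = 45.95%


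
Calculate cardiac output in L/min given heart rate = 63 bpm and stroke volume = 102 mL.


CO = HR * SV
CO = 63 * 102 / 1000
CO = 6.426 L/min


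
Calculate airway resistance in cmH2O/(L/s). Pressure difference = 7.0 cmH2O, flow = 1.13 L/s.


R = dP / flow
R = 7.0 / 1.13
R = 6.195 cmH2O/(L/s)


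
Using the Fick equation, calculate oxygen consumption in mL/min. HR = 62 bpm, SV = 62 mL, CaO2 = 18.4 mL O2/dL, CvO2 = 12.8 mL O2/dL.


CO = HR*SV = 62*62/1000 = 3.844 L/min
a-v O2 diff = 18.4 - 12.8 = 5.6 mL/dL
VO2 = CO * (CaO2-CvO2) * 10 dL/L
VO2 = 3.844 * 5.6 * 10
VO2 = 215.3 mL/min


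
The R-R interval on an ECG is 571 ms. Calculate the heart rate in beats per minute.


HR = 60 / RR_interval(s)
RR = 571 ms = 0.571 s
HR = 60 / 0.571 = 105.1 bpm


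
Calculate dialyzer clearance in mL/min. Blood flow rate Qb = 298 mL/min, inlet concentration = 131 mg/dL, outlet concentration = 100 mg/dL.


K = Qb * (Cb_in - Cb_out) / Cb_in
K = 298 * (131 - 100) / 131
K = 70.52 mL/min


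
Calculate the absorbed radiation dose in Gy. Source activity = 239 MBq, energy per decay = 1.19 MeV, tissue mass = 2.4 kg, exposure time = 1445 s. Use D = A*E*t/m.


A = 239 MBq = 2.3900e+08 Bq
E = 1.19 MeV = 1.90638e-13 J
D = A*E*t/m = 2.3900e+08*1.90638e-13*1445/2.4
D = 0.02743 Gy


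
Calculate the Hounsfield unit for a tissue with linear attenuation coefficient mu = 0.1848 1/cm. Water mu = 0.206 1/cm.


HU = ((mu_tissue - mu_water) / mu_water) * 1000
HU = ((0.1848 - 0.206) / 0.206) * 1000
HU = -102.9


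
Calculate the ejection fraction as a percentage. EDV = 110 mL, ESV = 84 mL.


SV = EDV - ESV = 110 - 84 = 26 mL
EF = SV/EDV * 100 = 26/110 * 100
EF = 23.64%


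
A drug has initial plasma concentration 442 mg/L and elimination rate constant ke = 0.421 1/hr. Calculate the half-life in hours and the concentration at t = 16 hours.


t_half = ln(2) / ke = 0.693147 / 0.421 = 1.646 hr
C(t) = C0 * exp(-ke*t) = 442 * exp(-0.421*16)
C(16) = 0.5248 mg/L


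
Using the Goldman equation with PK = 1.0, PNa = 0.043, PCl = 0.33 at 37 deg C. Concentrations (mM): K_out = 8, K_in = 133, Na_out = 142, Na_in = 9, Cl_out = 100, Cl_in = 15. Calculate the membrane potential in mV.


Vm = (RT/F)*ln((PK*Ko + PNa*Nao + PCl*Cli)/(PK*Ki + PNa*Nai + PCl*Clo))
Numer = 19.056, Denom = 166.387
Vm = -57.91 mV


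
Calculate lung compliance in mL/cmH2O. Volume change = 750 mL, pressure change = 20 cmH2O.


C = dV / dP
C = 750 / 20
C = 37.5 mL/cmH2O


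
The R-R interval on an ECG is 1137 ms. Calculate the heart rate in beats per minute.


HR = 60 / RR_interval(s)
RR = 1137 ms = 1.137 s
HR = 60 / 1.137 = 52.77 bpm


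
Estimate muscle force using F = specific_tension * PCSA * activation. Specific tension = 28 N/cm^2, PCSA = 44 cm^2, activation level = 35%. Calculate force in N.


F = sigma * PCSA * activation
F = 28 * 44 * 0.35
F = 431.2 N
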